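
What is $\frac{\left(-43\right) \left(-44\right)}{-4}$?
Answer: $-473$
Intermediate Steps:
$\frac{\left(-43\right) \left(-44\right)}{-4} = 1892 \left(- \frac{1}{4}\right) = -473$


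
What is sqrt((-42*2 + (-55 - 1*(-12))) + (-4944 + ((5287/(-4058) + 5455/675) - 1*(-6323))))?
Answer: sqrt(41975750702910)/182610 ≈ 35.479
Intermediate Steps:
sqrt((-42*2 + (-55 - 1*(-12))) + (-4944 + ((5287/(-4058) + 5455/675) - 1*(-6323)))) = sqrt((-84 + (-55 + 12)) + (-4944 + ((5287*(-1/4058) + 5455*(1/675)) + 6323))) = sqrt((-84 - 43) + (-4944 + ((-5287/4058 + 1091/135) + 6323))) = sqrt(-127 + (-4944 + (3713533/547830 + 6323))) = sqrt(-127 + (-4944 + 3467642623/547830)) = sqrt(-127 + 759171103/547830) = sqrt(689596693/547830) = sqrt(41975750702910)/182610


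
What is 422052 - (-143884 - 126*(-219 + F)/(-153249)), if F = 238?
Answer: 28909707890/51083 ≈ 5.6594e+5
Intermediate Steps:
422052 - (-143884 - 126*(-219 + F)/(-153249)) = 422052 - (-143884 - 126*(-219 + 238)/(-153249)) = 422052 - (-143884 - 126*19*(-1)/153249) = 422052 - (-143884 - 2394*(-1)/153249) = 422052 - (-143884 - 1*(-798/51083)) = 422052 - (-143884 + 798/51083) = 422052 - 1*(-7350025574/51083) = 422052 + 7350025574/51083 = 28909707890/51083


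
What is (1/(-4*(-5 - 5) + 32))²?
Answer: 1/5184 ≈ 0.00019290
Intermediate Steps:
(1/(-4*(-5 - 5) + 32))² = (1/(-4*(-10) + 32))² = (1/(40 + 32))² = (1/72)² = 1/5184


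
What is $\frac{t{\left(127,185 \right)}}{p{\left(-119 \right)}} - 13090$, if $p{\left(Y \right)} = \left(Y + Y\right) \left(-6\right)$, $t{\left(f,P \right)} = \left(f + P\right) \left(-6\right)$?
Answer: $- \frac{1557866}{119} \approx -13091.0$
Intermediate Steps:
$t{\left(f,P \right)} = - 6 P - 6 f$ ($t{\left(f,P \right)} = \left(P + f\right) \left(-6\right) = - 6 P - 6 f$)
$p{\left(Y \right)} = - 12 Y$ ($p{\left(Y \right)} = 2 Y \left(-6\right) = - 12 Y$)
$\frac{t{\left(127,185 \right)}}{p{\left(-119 \right)}} - 13090 = \frac{\left(-6\right) 185 - 762}{\left(-12\right) \left(-119\right)} - 13090 = \frac{-1110 - 762}{1428} - 13090 = \left(-1872\right) \frac{1}{1428} - 13090 = - \frac{156}{119} - 13090 = - \frac{1557866}{119}$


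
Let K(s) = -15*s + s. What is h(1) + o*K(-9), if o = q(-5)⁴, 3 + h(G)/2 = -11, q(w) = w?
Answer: 78722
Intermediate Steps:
h(G) = -28 (h(G) = -6 + 2*(-11) = -6 - 22 = -28)
K(s) = -14*s
o = 625 (o = (-5)⁴ = 625)
h(1) + o*K(-9) = -28 + 625*(-14*(-9)) = -28 + 625*126 = -28 + 78750 = 78722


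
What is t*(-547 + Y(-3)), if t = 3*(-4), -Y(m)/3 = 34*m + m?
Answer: 2784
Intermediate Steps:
Y(m) = -105*m (Y(m) = -3*(34*m + m) = -105*m)
t = -12
t*(-547 + Y(-3)) = -12*(-547 - 105*(-3)) = -12*(-547 + 315) = -12*(-232) = 2784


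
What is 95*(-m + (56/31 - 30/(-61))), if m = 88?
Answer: -15395890/1891 ≈ -8141.7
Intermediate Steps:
95*(-m + (56/31 - 30/(-61))) = 95*(-1*88 + (56/31 - 30/(-61))) = 95*(-88 + (56*(1/31) - 30*(-1/61))) = 95*(-88 + (56/31 + 30/61)) = 95*(-88 + 4346/1891) = 95*(-162062/1891) = -15395890/1891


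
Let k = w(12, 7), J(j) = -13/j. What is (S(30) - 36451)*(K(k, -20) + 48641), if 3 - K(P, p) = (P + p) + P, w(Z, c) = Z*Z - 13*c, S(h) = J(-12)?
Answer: -3539870107/2 ≈ -1.7699e+9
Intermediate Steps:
S(h) = 13/12 (S(h) = -13/(-12) = -13*(-1/12) = 13/12)
w(Z, c) = Z² - 13*c
k = 53 (k = 12² - 13*7 = 144 - 91 = 53)
K(P, p) = 3 - p - 2*P (K(P, p) = 3 - ((P + p) + P) = 3 - (p + 2*P) = 3 + (-p - 2*P) = 3 - p - 2*P)
(S(30) - 36451)*(K(k, -20) + 48641) = (13/12 - 36451)*((3 - 1*(-20) - 2*53) + 48641) = -437399*((3 + 20 - 106) + 48641)/12 = -437399*(-83 + 48641)/12 = -437399/12*48558 = -3539870107/2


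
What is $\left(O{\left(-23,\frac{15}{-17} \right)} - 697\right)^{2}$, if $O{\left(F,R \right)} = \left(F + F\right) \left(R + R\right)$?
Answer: $\frac{109599961}{289} \approx 3.7924 \cdot 10^{5}$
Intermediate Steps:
$O{\left(F,R \right)} = 4 F R$ ($O{\left(F,R \right)} = 2 F 2 R = 4 F R$)
$\left(O{\left(-23,\frac{15}{-17} \right)} - 697\right)^{2} = \left(4 \left(-23\right) \frac{15}{-17} - 697\right)^{2} = \left(4 \left(-23\right) 15 \left(- \frac{1}{17}\right) - 697\right)^{2} = \left(4 \left(-23\right) \left(- \frac{15}{17}\right) - 697\right)^{2} = \left(\frac{1380}{17} - 697\right)^{2} = \left(- \frac{10469}{17}\right)^{2} = \frac{109599961}{289}$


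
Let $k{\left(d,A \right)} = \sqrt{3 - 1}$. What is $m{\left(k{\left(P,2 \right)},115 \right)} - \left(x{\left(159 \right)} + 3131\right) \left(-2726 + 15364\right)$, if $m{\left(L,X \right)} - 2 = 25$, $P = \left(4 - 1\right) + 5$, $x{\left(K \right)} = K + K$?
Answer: $-43588435$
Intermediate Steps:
$x{\left(K \right)} = 2 K$
$P = 8$ ($P = 3 + 5 = 8$)
$k{\left(d,A \right)} = \sqrt{2}$
$m{\left(L,X \right)} = 27$ ($m{\left(L,X \right)} = 2 + 25 = 27$)
$m{\left(k{\left(P,2 \right)},115 \right)} - \left(x{\left(159 \right)} + 3131\right) \left(-2726 + 15364\right) = 27 - \left(2 \cdot 159 + 3131\right) \left(-2726 + 15364\right) = 27 - \left(318 + 3131\right) 12638 = 27 - 3449 \cdot 12638 = 27 - 43588462 = -43588435$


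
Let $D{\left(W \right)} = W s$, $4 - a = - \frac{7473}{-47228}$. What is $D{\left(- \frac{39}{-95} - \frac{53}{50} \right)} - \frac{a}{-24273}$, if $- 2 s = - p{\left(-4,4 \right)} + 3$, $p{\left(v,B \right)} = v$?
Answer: $\frac{618937027867}{272261745450} \approx 2.2733$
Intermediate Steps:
$a = \frac{181439}{47228}$ ($a = 4 - - \frac{7473}{-47228} = 4 - \left(-7473\right) \left(- \frac{1}{47228}\right) = 4 - \frac{7473}{47228} = \frac{181439}{47228} \approx 3.8418$)
$s = - \frac{7}{2}$ ($s = - \frac{\left(-1\right) \left(-4\right) + 3}{2} = - \frac{4 + 3}{2} = \left(- \frac{1}{2}\right) 7 = - \frac{7}{2} \approx -3.5$)
$D{\left(W \right)} = - \frac{7 W}{2}$ ($D{\left(W \right)} = W \left(- \frac{7}{2}\right) = - \frac{7 W}{2}$)
$D{\left(- \frac{39}{-95} - \frac{53}{50} \right)} - \frac{a}{-24273} = - \frac{7 \left(- \frac{39}{-95} - \frac{53}{50}\right)}{2} - \frac{181439}{47228 \left(-24273\right)} = - \frac{7 \left(\left(-39\right) \left(- \frac{1}{95}\right) - \frac{53}{50}\right)}{2} - \frac{181439}{47228} \left(- \frac{1}{24273}\right) = - \frac{7 \left(\frac{39}{95} - \frac{53}{50}\right)}{2} - - \frac{181439}{1146365244} = \left(- \frac{7}{2}\right) \left(- \frac{617}{950}\right) + \frac{181439}{1146365244} = \frac{4319}{1900} + \frac{181439}{1146365244} = \frac{618937027867}{272261745450}$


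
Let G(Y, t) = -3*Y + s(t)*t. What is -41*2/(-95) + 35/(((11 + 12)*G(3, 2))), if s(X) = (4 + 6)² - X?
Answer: 356007/408595 ≈ 0.87130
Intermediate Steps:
s(X) = 100 - X (s(X) = 10² - X = 100 - X)
G(Y, t) = -3*Y + t*(100 - t) (G(Y, t) = -3*Y + (100 - t)*t = -3*Y + t*(100 - t))
-41*2/(-95) + 35/(((11 + 12)*G(3, 2))) = -41*2/(-95) + 35/(((11 + 12)*(-3*3 - 1*2*(-100 + 2)))) = -82*(-1/95) + 35/((23*(-9 - 1*2*(-98)))) = 82/95 + 35/((23*(-9 + 196))) = 82/95 + 35/((23*187)) = 82/95 + 35/4301 = 356007/408595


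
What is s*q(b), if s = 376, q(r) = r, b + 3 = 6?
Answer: 1128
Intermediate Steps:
b = 3 (b = -3 + 6 = 3)
s*q(b) = 376*3 = 1128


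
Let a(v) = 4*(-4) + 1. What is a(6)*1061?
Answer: -15915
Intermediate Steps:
a(v) = -15 (a(v) = -16 + 1 = -15)
a(6)*1061 = -15*1061 = -15915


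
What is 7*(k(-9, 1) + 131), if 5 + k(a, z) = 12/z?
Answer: 966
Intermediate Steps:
k(a, z) = -5 + 12/z
7*(k(-9, 1) + 131) = 7*((-5 + 12/1) + 131) = 7*((-5 + 12*1) + 131) = 7*((-5 + 12) + 131) = 7*(7 + 131) = 7*138 = 966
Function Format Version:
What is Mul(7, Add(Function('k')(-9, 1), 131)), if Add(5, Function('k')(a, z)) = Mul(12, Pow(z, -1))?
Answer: 966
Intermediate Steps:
Function('k')(a, z) = Add(-5, Mul(12, Pow(z, -1)))
Mul(7, Add(Function('k')(-9, 1), 131)) = Mul(7, Add(Add(-5, Mul(12, Pow(1, -1))), 131)) = Mul(7, Add(Add(-5, Mul(12, 1)), 131)) = Mul(7, Add(Add(-5, 12), 131)) = Mul(7, Add(7, 131)) = Mul(7, 138) = 966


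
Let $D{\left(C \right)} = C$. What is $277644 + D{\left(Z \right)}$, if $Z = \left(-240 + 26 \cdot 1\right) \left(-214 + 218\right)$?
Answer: $276788$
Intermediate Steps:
$Z = -856$ ($Z = \left(-240 + 26\right) 4 = \left(-214\right) 4 = -856$)
$277644 + D{\left(Z \right)} = 277644 - 856 = 276788$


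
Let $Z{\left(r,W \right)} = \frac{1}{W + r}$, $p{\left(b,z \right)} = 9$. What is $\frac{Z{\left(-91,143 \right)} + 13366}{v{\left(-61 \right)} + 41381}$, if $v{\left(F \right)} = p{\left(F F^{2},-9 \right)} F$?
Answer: $\frac{695033}{2123264} \approx 0.32734$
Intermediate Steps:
$v{\left(F \right)} = 9 F$
$\frac{Z{\left(-91,143 \right)} + 13366}{v{\left(-61 \right)} + 41381} = \frac{\frac{1}{143 - 91} + 13366}{9 \left(-61\right) + 41381} = \frac{\frac{1}{52} + 13366}{-549 + 41381} = \frac{\frac{1}{52} + 13366}{40832} = \frac{695033}{52} \cdot \frac{1}{40832} = \frac{695033}{2123264}$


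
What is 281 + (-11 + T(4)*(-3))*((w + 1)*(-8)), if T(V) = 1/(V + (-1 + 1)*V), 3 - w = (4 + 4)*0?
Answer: 657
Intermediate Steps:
w = 3 (w = 3 - (4 + 4)*0 = 3 - 8*0 = 3 - 1*0 = 3 + 0 = 3)
T(V) = 1/V (T(V) = 1/(V + 0*V) = 1/(V + 0) = 1/V)
281 + (-11 + T(4)*(-3))*((w + 1)*(-8)) = 281 + (-11 - 3/4)*((3 + 1)*(-8)) = 281 + (-11 + (1/4)*(-3))*(4*(-8)) = 281 + (-11 - 3/4)*(-32) = 281 - 47/4*(-32) = 281 + 376 = 657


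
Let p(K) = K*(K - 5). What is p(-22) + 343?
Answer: 937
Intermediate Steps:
p(K) = K*(-5 + K)
p(-22) + 343 = -22*(-5 - 22) + 343 = -22*(-27) + 343 = 594 + 343 = 937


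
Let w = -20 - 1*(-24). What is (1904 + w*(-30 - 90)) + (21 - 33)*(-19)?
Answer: 1652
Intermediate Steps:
w = 4 (w = -20 + 24 = 4)
(1904 + w*(-30 - 90)) + (21 - 33)*(-19) = (1904 + 4*(-30 - 90)) + (21 - 33)*(-19) = (1904 + 4*(-120)) - 12*(-19) = (1904 - 480) + 228 = 1424 + 228 = 1652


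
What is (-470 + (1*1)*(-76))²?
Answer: 298116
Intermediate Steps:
(-470 + (1*1)*(-76))² = (-470 + 1*(-76))² = (-470 - 76)² = (-546)² = 298116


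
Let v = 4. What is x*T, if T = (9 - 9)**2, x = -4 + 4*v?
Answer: 0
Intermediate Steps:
x = 12 (x = -4 + 4*4 = -4 + 16 = 12)
T = 0 (T = 0**2 = 0)
x*T = 12*0 = 0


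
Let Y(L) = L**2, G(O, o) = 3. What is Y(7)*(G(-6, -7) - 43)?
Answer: -1960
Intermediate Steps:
Y(7)*(G(-6, -7) - 43) = 7**2*(3 - 43) = 49*(-40) = -1960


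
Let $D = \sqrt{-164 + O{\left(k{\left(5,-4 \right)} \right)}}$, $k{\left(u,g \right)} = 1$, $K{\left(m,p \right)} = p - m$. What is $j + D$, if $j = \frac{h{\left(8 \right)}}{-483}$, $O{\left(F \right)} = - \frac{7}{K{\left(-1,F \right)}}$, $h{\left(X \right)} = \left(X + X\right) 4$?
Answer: $- \frac{64}{483} + \frac{i \sqrt{670}}{2} \approx -0.13251 + 12.942 i$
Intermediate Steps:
$h{\left(X \right)} = 8 X$ ($h{\left(X \right)} = 2 X 4 = 8 X$)
$O{\left(F \right)} = - \frac{7}{1 + F}$ ($O{\left(F \right)} = - \frac{7}{F - -1} = - \frac{7}{F + 1} = - \frac{7}{1 + F}$)
$D = \frac{i \sqrt{670}}{2}$ ($D = \sqrt{-164 - \frac{7}{1 + 1}} = \sqrt{-164 - \frac{7}{2}} = \sqrt{- \frac{335}{2}} = \frac{i \sqrt{670}}{2} \approx 12.942 i$)
$j = - \frac{64}{483}$ ($j = \frac{8 \cdot 8}{-483} = 64 \left(- \frac{1}{483}\right) = - \frac{64}{483} \approx -0.13251$)
$j + D = - \frac{64}{483} + \frac{i \sqrt{670}}{2}$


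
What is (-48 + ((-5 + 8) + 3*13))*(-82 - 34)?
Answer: 696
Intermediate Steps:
(-48 + ((-5 + 8) + 3*13))*(-82 - 34) = (-48 + (3 + 39))*(-116) = (-48 + 42)*(-116) = -6*(-116) = 696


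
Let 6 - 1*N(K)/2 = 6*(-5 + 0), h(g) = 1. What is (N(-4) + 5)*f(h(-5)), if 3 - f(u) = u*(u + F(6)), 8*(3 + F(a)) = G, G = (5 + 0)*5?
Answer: 1155/8 ≈ 144.38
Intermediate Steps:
G = 25 (G = 5*5 = 25)
F(a) = 1/8 (F(a) = -3 + (1/8)*25 = -3 + 25/8 = 1/8)
N(K) = 72 (N(K) = 12 - 12*(-5 + 0) = 12 - 12*(-5) = 12 - 2*(-30) = 12 + 60 = 72)
f(u) = 3 - u*(1/8 + u) (f(u) = 3 - u*(u + 1/8) = 3 - u*(1/8 + u))
(N(-4) + 5)*f(h(-5)) = (72 + 5)*(3 - 1*1**2 - 1/8*1) = 77*(3 - 1*1 - 1/8) = 77*(3 - 1 - 1/8) = 77*(15/8) = 1155/8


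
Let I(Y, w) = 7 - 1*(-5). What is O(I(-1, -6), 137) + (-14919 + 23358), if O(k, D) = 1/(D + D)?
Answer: 2312287/274 ≈ 8439.0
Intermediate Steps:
I(Y, w) = 12 (I(Y, w) = 7 + 5 = 12)
O(k, D) = 1/(2*D)
O(I(-1, -6), 137) + (-14919 + 23358) = (½)/137 + (-14919 + 23358) = (½)*(1/137) + 8439 = 1/274 + 8439 = 2312287/274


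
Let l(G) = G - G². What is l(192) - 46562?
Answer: -83234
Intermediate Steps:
l(192) - 46562 = 192*(1 - 1*192) - 46562 = 192*(1 - 192) - 46562 = 192*(-191) - 46562 = -36672 - 46562 = -83234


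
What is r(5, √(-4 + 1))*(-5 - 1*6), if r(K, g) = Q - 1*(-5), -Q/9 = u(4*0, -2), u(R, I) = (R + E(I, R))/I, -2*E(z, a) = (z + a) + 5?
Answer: 77/4 ≈ 19.250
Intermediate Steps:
E(z, a) = -5/2 - a/2 - z/2 (E(z, a) = -((z + a) + 5)/2 = -((a + z) + 5)/2 = -(5 + a + z)/2 = -5/2 - a/2 - z/2)
u(R, I) = (-5/2 + R/2 - I/2)/I (u(R, I) = (R + (-5/2 - R/2 - I/2))/I = (R + (-5/2 - I/2 - R/2))/I = (-5/2 + R/2 - I/2)/I)
Q = -27/4 (Q = -9*(-5 + 4*0 - 1*(-2))/(2*(-2)) = -9*(-1)*(-5 + 0 + 2)/(2*2) = -9*(-1)*(-3)/(2*2) = -9*¾ = -27/4 ≈ -6.7500)
r(K, g) = -7/4 (r(K, g) = -27/4 - 1*(-5) = -27/4 + 5 = -7/4)
r(5, √(-4 + 1))*(-5 - 1*6) = -7*(-5 - 1*6)/4 = -7*(-5 - 6)/4 = -7/4*(-11) = 77/4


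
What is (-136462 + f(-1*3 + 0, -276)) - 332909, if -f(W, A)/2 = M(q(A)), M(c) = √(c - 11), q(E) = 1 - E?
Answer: -469371 - 2*√266 ≈ -4.6940e+5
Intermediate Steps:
M(c) = √(-11 + c)
f(W, A) = -2*√(-10 - A) (f(W, A) = -2*√(-11 + (1 - A)) = -2*√(-10 - A))
(-136462 + f(-1*3 + 0, -276)) - 332909 = (-136462 - 2*√(-10 - 1*(-276))) - 332909 = (-136462 - 2*√(-10 + 276)) - 332909 = (-136462 - 2*√266) - 332909 = -469371 - 2*√266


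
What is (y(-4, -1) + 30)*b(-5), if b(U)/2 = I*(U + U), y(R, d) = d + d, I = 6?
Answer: -3360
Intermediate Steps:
y(R, d) = 2*d
b(U) = 24*U (b(U) = 2*(6*(U + U)) = 2*(6*(2*U)) = 2*(12*U) = 24*U)
(y(-4, -1) + 30)*b(-5) = (2*(-1) + 30)*(24*(-5)) = (-2 + 30)*(-120) = 28*(-120) = -3360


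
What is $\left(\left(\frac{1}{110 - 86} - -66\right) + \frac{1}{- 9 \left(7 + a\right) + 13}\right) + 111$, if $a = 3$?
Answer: $\frac{327149}{1848} \approx 177.03$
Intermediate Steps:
$\left(\left(\frac{1}{110 - 86} - -66\right) + \frac{1}{- 9 \left(7 + a\right) + 13}\right) + 111 = \left(\left(\frac{1}{110 - 86} - -66\right) + \frac{1}{- 9 \left(7 + 3\right) + 13}\right) + 111 = \left(\left(\frac{1}{110 - 86} + 66\right) + \frac{1}{\left(-9\right) 10 + 13}\right) + 111 = \left(\left(\frac{1}{24} + 66\right) + \frac{1}{-90 + 13}\right) + 111 = \left(\left(\frac{1}{24} + 66\right) + \frac{1}{-77}\right) + 111 = \left(\frac{1585}{24} - \frac{1}{77}\right) + 111 = \frac{122021}{1848} + 111 = \frac{327149}{1848}$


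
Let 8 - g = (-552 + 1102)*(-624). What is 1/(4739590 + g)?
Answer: 1/5082798 ≈ 1.9674e-7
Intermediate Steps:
g = 343208 (g = 8 - (-552 + 1102)*(-624) = 8 - 550*(-624) = 8 - 1*(-343200) = 8 + 343200 = 343208)
1/(4739590 + g) = 1/(4739590 + 343208) = 1/5082798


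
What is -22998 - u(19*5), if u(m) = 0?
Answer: -22998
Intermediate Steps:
-22998 - u(19*5) = -22998 - 1*0 = -22998 + 0 = -22998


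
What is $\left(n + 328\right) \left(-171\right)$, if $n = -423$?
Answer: $16245$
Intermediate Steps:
$\left(n + 328\right) \left(-171\right) = \left(-423 + 328\right) \left(-171\right) = \left(-95\right) \left(-171\right) = 16245$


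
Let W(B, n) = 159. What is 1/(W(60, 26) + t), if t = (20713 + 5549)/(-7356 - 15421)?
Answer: 22777/3595281 ≈ 0.0063353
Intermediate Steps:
t = -26262/22777 (t = 26262/(-22777) = 26262*(-1/22777) = -26262/22777 ≈ -1.1530)
1/(W(60, 26) + t) = 1/(159 - 26262/22777) = 1/(3595281/22777) = 22777/3595281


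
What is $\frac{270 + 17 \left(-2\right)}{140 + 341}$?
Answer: $\frac{236}{481} \approx 0.49064$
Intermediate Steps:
$\frac{270 + 17 \left(-2\right)}{140 + 341} = \frac{270 - 34}{481} = 236 \cdot \frac{1}{481} = \frac{236}{481}$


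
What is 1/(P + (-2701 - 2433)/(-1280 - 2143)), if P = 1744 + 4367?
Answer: 3423/20923087 ≈ 0.00016360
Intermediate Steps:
P = 6111
1/(P + (-2701 - 2433)/(-1280 - 2143)) = 1/(6111 + (-2701 - 2433)/(-1280 - 2143)) = 1/(6111 - 5134/(-3423)) = 1/(6111 - 5134*(-1/3423)) = 1/(6111 + 5134/3423) = 1/(20923087/3423) = 3423/20923087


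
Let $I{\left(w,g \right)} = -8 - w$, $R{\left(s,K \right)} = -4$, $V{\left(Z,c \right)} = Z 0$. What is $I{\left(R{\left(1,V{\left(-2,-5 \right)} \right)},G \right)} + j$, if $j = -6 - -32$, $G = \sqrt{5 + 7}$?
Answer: $22$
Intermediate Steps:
$V{\left(Z,c \right)} = 0$
$G = 2 \sqrt{3}$ ($G = \sqrt{12} = 2 \sqrt{3} \approx 3.4641$)
$j = 26$ ($j = -6 + 32 = 26$)
$I{\left(R{\left(1,V{\left(-2,-5 \right)} \right)},G \right)} + j = \left(-8 - -4\right) + 26 = \left(-8 + 4\right) + 26 = -4 + 26 = 22$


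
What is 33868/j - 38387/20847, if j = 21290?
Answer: -55606517/221916315 ≈ -0.25057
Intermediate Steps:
33868/j - 38387/20847 = 33868/21290 - 38387/20847 = 33868*(1/21290) - 38387*1/20847 = 16934/10645 - 38387/20847 = -55606517/221916315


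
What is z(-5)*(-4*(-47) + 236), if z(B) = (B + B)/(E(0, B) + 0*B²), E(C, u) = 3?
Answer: -4240/3 ≈ -1413.3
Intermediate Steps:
z(B) = 2*B/3 (z(B) = (B + B)/(3 + 0*B²) = (2*B)/(3 + 0) = (2*B)/3 = (2*B)*(⅓) = 2*B/3)
z(-5)*(-4*(-47) + 236) = ((⅔)*(-5))*(-4*(-47) + 236) = -10*(188 + 236)/3 = -10/3*424 = -4240/3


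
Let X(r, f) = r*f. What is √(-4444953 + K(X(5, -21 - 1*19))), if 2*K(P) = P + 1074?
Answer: 2*I*√1111129 ≈ 2108.2*I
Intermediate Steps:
X(r, f) = f*r
K(P) = 537 + P/2 (K(P) = (P + 1074)/2 = (1074 + P)/2 = 537 + P/2)
√(-4444953 + K(X(5, -21 - 1*19))) = √(-4444953 + (537 + ((-21 - 1*19)*5)/2)) = √(-4444953 + (537 + ((-21 - 19)*5)/2)) = √(-4444953 + (537 + (-40*5)/2)) = √(-4444953 + (537 + (½)*(-200))) = √(-4444953 + (537 - 100)) = √(-4444953 + 437) = √(-4444516) = 2*I*√1111129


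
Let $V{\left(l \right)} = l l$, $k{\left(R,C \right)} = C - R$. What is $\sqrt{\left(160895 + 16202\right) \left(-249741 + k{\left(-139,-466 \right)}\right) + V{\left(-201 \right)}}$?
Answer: $i \sqrt{44286252195} \approx 2.1044 \cdot 10^{5} i$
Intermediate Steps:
$V{\left(l \right)} = l^{2}$
$\sqrt{\left(160895 + 16202\right) \left(-249741 + k{\left(-139,-466 \right)}\right) + V{\left(-201 \right)}} = \sqrt{\left(160895 + 16202\right) \left(-249741 - 327\right) + \left(-201\right)^{2}} = \sqrt{177097 \left(-249741 + \left(-466 + 139\right)\right) + 40401} = \sqrt{177097 \left(-249741 - 327\right) + 40401} = \sqrt{177097 \left(-250068\right) + 40401} = \sqrt{-44286292596 + 40401} = \sqrt{-44286252195} = i \sqrt{44286252195}$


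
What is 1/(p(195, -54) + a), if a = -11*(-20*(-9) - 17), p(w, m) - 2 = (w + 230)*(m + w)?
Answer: 1/58134 ≈ 1.7202e-5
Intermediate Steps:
p(w, m) = 2 + (230 + w)*(m + w) (p(w, m) = 2 + (w + 230)*(m + w) = 2 + (230 + w)*(m + w))
a = -1793 (a = -11*(180 - 17) = -11*163 = -1793)
1/(p(195, -54) + a) = 1/((2 + 195² + 230*(-54) + 230*195 - 54*195) - 1793) = 1/((2 + 38025 - 12420 + 44850 - 10530) - 1793) = 1/(59927 - 1793) = 1/58134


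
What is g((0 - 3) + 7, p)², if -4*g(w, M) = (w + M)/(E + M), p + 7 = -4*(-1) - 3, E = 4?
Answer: 1/16 ≈ 0.062500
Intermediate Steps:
p = -6 (p = -7 + (-4*(-1) - 3) = -7 + (4 - 3) = -7 + 1 = -6)
g(w, M) = -(M + w)/(4*(4 + M)) (g(w, M) = -(w + M)/(4*(4 + M)) = -(M + w)/(4*(4 + M)))
g((0 - 3) + 7, p)² = ((-1*(-6) - ((0 - 3) + 7))/(4*(4 - 6)))² = ((¼)*(6 - (-3 + 7))/(-2))² = ((¼)*(-½)*(6 - 1*4))² = ((¼)*(-½)*(6 - 4))² = ((¼)*(-½)*2)² = (-¼)² = 1/16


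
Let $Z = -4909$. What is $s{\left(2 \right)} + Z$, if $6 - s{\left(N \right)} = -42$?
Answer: $-4861$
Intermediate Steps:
$s{\left(N \right)} = 48$ ($s{\left(N \right)} = 6 - -42 = 6 + 42 = 48$)
$s{\left(2 \right)} + Z = 48 - 4909 = -4861$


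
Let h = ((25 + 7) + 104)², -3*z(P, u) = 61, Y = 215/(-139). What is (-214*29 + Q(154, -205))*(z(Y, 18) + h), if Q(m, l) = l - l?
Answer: -343979962/3 ≈ -1.1466e+8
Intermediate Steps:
Q(m, l) = 0
Y = -215/139 (Y = 215*(-1/139) = -215/139 ≈ -1.5468)
z(P, u) = -61/3 (z(P, u) = -⅓*61 = -61/3)
h = 18496 (h = (32 + 104)² = 136² = 18496)
(-214*29 + Q(154, -205))*(z(Y, 18) + h) = (-214*29 + 0)*(-61/3 + 18496) = (-6206 + 0)*(55427/3) = -6206*55427/3 = -343979962/3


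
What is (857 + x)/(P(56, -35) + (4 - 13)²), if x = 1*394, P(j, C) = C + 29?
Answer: 417/25 ≈ 16.680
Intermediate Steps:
P(j, C) = 29 + C
x = 394
(857 + x)/(P(56, -35) + (4 - 13)²) = (857 + 394)/((29 - 35) + (4 - 13)²) = 1251/(-6 + (-9)²) = 1251/(-6 + 81) = 1251/75 = 1251*(1/75) = 417/25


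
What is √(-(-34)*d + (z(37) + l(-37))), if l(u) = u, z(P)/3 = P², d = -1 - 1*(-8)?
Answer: 2*√1077 ≈ 65.635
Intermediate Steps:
d = 7 (d = -1 + 8 = 7)
z(P) = 3*P²
√(-(-34)*d + (z(37) + l(-37))) = √(-(-34)*7 + (3*37² - 37)) = √(-1*(-238) + (3*1369 - 37)) = √(238 + (4107 - 37)) = √(238 + 4070) = √4308 = 2*√1077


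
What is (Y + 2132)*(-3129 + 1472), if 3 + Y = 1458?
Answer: -5943659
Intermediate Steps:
Y = 1455 (Y = -3 + 1458 = 1455)
(Y + 2132)*(-3129 + 1472) = (1455 + 2132)*(-3129 + 1472) = 3587*(-1657) = -5943659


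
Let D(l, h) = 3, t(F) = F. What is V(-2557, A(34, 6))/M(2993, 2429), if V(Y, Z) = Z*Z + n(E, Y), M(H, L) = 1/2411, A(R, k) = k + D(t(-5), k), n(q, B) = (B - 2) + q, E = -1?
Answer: -5976869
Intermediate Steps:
n(q, B) = -2 + B + q (n(q, B) = (-2 + B) + q = -2 + B + q)
A(R, k) = 3 + k (A(R, k) = k + 3 = 3 + k)
M(H, L) = 1/2411
V(Y, Z) = -3 + Y + Z² (V(Y, Z) = Z*Z + (-2 + Y - 1) = Z² + (-3 + Y) = -3 + Y + Z²)
V(-2557, A(34, 6))/M(2993, 2429) = (-3 - 2557 + (3 + 6)²)/(1/2411) = (-3 - 2557 + 9²)*2411 = (-3 - 2557 + 81)*2411 = -2479*2411 = -5976869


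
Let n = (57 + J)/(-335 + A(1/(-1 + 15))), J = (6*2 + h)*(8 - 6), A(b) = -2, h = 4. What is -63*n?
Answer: 5607/337 ≈ 16.638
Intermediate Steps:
J = 32 (J = (6*2 + 4)*(8 - 6) = (12 + 4)*2 = 16*2 = 32)
n = -89/337 (n = (57 + 32)/(-335 - 2) = 89/(-337) = 89*(-1/337) = -89/337 ≈ -0.26409)
-63*n = -63*(-89/337) = 5607/337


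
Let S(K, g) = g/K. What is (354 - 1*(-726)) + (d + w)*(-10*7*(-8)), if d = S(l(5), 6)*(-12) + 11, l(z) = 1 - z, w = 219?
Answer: 139960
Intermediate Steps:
d = 29 (d = (6/(1 - 1*5))*(-12) + 11 = (6/(1 - 5))*(-12) + 11 = (6/(-4))*(-12) + 11 = (6*(-¼))*(-12) + 11 = -3/2*(-12) + 11 = 18 + 11 = 29)
(354 - 1*(-726)) + (d + w)*(-10*7*(-8)) = (354 - 1*(-726)) + (29 + 219)*(-10*7*(-8)) = (354 + 726) + 248*(-70*(-8)) = 1080 + 248*560 = 1080 + 138880 = 139960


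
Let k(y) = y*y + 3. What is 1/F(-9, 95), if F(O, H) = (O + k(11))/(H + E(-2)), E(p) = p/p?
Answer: 96/115 ≈ 0.83478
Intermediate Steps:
E(p) = 1
k(y) = 3 + y**2 (k(y) = y**2 + 3 = 3 + y**2)
F(O, H) = (124 + O)/(1 + H) (F(O, H) = (O + (3 + 11**2))/(H + 1) = (O + (3 + 121))/(1 + H) = (O + 124)/(1 + H) = (124 + O)/(1 + H))
1/F(-9, 95) = 1/((124 - 9)/(1 + 95)) = 1/(115/96) = 96/115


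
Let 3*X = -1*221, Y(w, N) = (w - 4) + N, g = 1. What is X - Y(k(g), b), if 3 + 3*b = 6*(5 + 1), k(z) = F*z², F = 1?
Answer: -245/3 ≈ -81.667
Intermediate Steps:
k(z) = z² (k(z) = 1*z² = z²)
b = 11 (b = -1 + (6*(5 + 1))/3 = -1 + (6*6)/3 = -1 + (⅓)*36 = -1 + 12 = 11)
Y(w, N) = -4 + N + w (Y(w, N) = (-4 + w) + N = -4 + N + w)
X = -221/3 (X = (-1*221)/3 = (⅓)*(-221) = -221/3 ≈ -73.667)
X - Y(k(g), b) = -221/3 - (-4 + 11 + 1²) = -221/3 - (-4 + 11 + 1) = -221/3 - 1*8 = -221/3 - 8 = -245/3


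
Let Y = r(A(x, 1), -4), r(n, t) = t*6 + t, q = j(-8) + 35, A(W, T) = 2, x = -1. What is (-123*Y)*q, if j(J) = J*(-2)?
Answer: 175644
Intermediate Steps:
j(J) = -2*J
q = 51 (q = -2*(-8) + 35 = 16 + 35 = 51)
r(n, t) = 7*t (r(n, t) = 6*t + t = 7*t)
Y = -28 (Y = 7*(-4) = -28)
(-123*Y)*q = -123*(-28)*51 = 3444*51 = 175644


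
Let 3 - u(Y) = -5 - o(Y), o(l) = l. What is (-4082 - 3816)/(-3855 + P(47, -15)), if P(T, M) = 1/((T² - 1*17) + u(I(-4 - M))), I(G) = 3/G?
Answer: 95577647/46651277 ≈ 2.0488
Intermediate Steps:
u(Y) = 8 + Y (u(Y) = 3 - (-5 - Y) = 3 + (5 + Y) = 8 + Y)
P(T, M) = 1/(-9 + T² + 3/(-4 - M)) (P(T, M) = 1/((T² - 1*17) + (8 + 3/(-4 - M))) = 1/((T² - 17) + (8 + 3/(-4 - M))) = 1/((-17 + T²) + (8 + 3/(-4 - M))) = 1/(-9 + T² + 3/(-4 - M)))
(-4082 - 3816)/(-3855 + P(47, -15)) = (-4082 - 3816)/(-3855 + (-4 - 1*(-15))/(3 + (4 - 15)*(9 - 1*47²))) = -7898/(-3855 + (-4 + 15)/(3 - 11*(9 - 1*2209))) = -7898/(-3855 + 11/(3 - 11*(9 - 2209))) = -7898/(-3855 + 11/(3 - 11*(-2200))) = -7898/(-3855 + 11/(3 + 24200)) = -7898/(-3855 + 11/24203) = -7898/(-93302554/24203) = -7898*(-24203/93302554) = 95577647/46651277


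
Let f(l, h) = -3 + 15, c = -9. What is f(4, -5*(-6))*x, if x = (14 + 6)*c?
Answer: -2160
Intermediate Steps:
f(l, h) = 12
x = -180 (x = (14 + 6)*(-9) = 20*(-9) = -180)
f(4, -5*(-6))*x = 12*(-180) = -2160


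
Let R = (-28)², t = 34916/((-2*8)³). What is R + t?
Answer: 794087/1024 ≈ 775.48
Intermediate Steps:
t = -8729/1024 (t = 34916/((-16)³) = 34916/(-4096) = 34916*(-1/4096) = -8729/1024 ≈ -8.5244)
R = 784
R + t = 784 - 8729/1024 = 794087/1024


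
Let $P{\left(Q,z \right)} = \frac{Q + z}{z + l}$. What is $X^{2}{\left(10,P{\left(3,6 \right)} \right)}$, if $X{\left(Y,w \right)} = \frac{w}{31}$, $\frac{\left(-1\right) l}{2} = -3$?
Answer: $\frac{9}{15376} \approx 0.00058533$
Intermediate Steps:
$l = 6$ ($l = \left(-2\right) \left(-3\right) = 6$)
$P{\left(Q,z \right)} = \frac{Q + z}{6 + z}$ ($P{\left(Q,z \right)} = \frac{Q + z}{z + 6} = \frac{Q + z}{6 + z}$)
$X{\left(Y,w \right)} = \frac{w}{31}$ ($X{\left(Y,w \right)} = w \frac{1}{31} = \frac{w}{31}$)
$X^{2}{\left(10,P{\left(3,6 \right)} \right)} = \left(\frac{\frac{1}{6 + 6} \left(3 + 6\right)}{31}\right)^{2} = \left(\frac{\frac{1}{12} \cdot 9}{31}\right)^{2} = \left(\frac{1}{31} \cdot \frac{3}{4}\right)^{2} = \left(\frac{3}{124}\right)^{2} = \frac{9}{15376}$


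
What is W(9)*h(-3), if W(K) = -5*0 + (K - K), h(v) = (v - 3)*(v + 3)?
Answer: 0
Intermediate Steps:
h(v) = (-3 + v)*(3 + v)
W(K) = 0 (W(K) = 0 + 0 = 0)
W(9)*h(-3) = 0*(-9 + (-3)**2) = 0*(-9 + 9) = 0*0 = 0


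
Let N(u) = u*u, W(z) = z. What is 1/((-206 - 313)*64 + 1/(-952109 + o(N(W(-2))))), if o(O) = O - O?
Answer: -952109/31625252545 ≈ -3.0106e-5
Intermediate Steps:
N(u) = u**2
o(O) = 0
1/((-206 - 313)*64 + 1/(-952109 + o(N(W(-2))))) = 1/((-206 - 313)*64 + 1/(-952109 + 0)) = 1/(-519*64 + 1/(-952109)) = 1/(-33216 - 1/952109) = 1/(-31625252545/952109) = -952109/31625252545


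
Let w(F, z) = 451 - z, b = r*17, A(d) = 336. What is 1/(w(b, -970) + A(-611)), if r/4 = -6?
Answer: 1/1757 ≈ 0.00056915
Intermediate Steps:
r = -24 (r = 4*(-6) = -24)
b = -408 (b = -24*17 = -408)
1/(w(b, -970) + A(-611)) = 1/((451 - 1*(-970)) + 336) = 1/((451 + 970) + 336) = 1/(1421 + 336) = 1/1757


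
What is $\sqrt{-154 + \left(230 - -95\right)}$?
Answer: $3 \sqrt{19} \approx 13.077$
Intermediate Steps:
$\sqrt{-154 + \left(230 - -95\right)} = \sqrt{-154 + \left(230 + 95\right)} = \sqrt{-154 + 325} = \sqrt{171} = 3 \sqrt{19}$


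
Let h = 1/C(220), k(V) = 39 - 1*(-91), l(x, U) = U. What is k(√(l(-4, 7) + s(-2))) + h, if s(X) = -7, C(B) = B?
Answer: 28601/220 ≈ 130.00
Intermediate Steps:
k(V) = 130 (k(V) = 39 + 91 = 130)
h = 1/220 ≈ 0.0045455
k(√(l(-4, 7) + s(-2))) + h = 130 + 1/220 = 28601/220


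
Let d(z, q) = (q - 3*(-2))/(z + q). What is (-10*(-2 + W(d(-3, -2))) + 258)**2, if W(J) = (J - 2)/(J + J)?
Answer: 271441/4 ≈ 67860.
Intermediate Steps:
d(z, q) = (6 + q)/(q + z) (d(z, q) = (q + 6)/(q + z) = (6 + q)/(q + z))
W(J) = (-2 + J)/(2*J) (W(J) = (-2 + J)/((2*J)) = (-2 + J)*(1/(2*J)) = (-2 + J)/(2*J))
(-10*(-2 + W(d(-3, -2))) + 258)**2 = (-10*(-2 + (-2 + (6 - 2)/(-2 - 3))/(2*(((6 - 2)/(-2 - 3))))) + 258)**2 = (-10*(-2 + (-2 + 4/(-5))/(2*((4/(-5))))) + 258)**2 = (-10*(-2 + (-2 - 1/5*4)/(2*((-1/5*4)))) + 258)**2 = (-10*(-2 + (-2 - 4/5)/(2*(-4/5))) + 258)**2 = (-10*(-2 + (1/2)*(-5/4)*(-14/5)) + 258)**2 = (-10*(-2 + 7/4) + 258)**2 = (-10*(-1/4) + 258)**2 = (5/2 + 258)**2 = (521/2)**2 = 271441/4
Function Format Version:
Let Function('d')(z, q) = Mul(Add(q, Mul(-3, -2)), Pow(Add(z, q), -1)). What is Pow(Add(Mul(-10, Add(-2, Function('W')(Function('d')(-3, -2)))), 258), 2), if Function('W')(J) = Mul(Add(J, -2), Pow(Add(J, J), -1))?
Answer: Rational(271441, 4) ≈ 67860.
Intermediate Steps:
Function('d')(z, q) = Mul(Pow(Add(q, z), -1), Add(6, q)) (Function('d')(z, q) = Mul(Add(q, 6), Pow(Add(q, z), -1)) = Mul(Add(6, q), Pow(Add(q, z), -1)) = Mul(Pow(Add(q, z), -1), Add(6, q)))
Function('W')(J) = Mul(Rational(1, 2), Pow(J, -1), Add(-2, J)) (Function('W')(J) = Mul(Add(-2, J), Pow(Mul(2, J), -1)) = Mul(Add(-2, J), Mul(Rational(1, 2), Pow(J, -1))) = Mul(Rational(1, 2), Pow(J, -1), Add(-2, J)))
Pow(Add(Mul(-10, Add(-2, Function('W')(Function('d')(-3, -2)))), 258), 2) = Pow(Add(Mul(-10, Add(-2, Mul(Rational(1, 2), Pow(Mul(Pow(Add(-2, -3), -1), Add(6, -2)), -1), Add(-2, Mul(Pow(Add(-2, -3), -1), Add(6, -2)))))), 258), 2) = Pow(Add(Mul(-10, Add(-2, Mul(Rational(1, 2), Pow(Mul(Pow(-5, -1), 4), -1), Add(-2, Mul(Pow(-5, -1), 4))))), 258), 2) = Pow(Add(Mul(-10, Add(-2, Mul(Rational(1, 2), Pow(Mul(Rational(-1, 5), 4), -1), Add(-2, Mul(Rational(-1, 5), 4))))), 258), 2) = Pow(Add(Mul(-10, Add(-2, Mul(Rational(1, 2), Pow(Rational(-4, 5), -1), Add(-2, Rational(-4, 5))))), 258), 2) = Pow(Add(Mul(-10, Add(-2, Mul(Rational(1, 2), Rational(-5, 4), Rational(-14, 5)))), 258), 2) = Pow(Add(Mul(-10, Add(-2, Rational(7, 4))), 258), 2) = Pow(Add(Mul(-10, Rational(-1, 4)), 258), 2) = Pow(Add(Rational(5, 2), 258), 2) = Pow(Rational(521, 2), 2) = Rational(271441, 4)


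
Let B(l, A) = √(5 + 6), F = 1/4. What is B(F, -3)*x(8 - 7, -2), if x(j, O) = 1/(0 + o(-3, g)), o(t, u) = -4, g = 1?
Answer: -√11/4 ≈ -0.82916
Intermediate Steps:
x(j, O) = -¼ (x(j, O) = 1/(0 - 4) = 1/(-4) = -¼)
F = ¼ ≈ 0.25000
B(l, A) = √11
B(F, -3)*x(8 - 7, -2) = √11*(-¼) = -√11/4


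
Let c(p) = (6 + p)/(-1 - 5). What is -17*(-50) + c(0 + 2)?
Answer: 2546/3 ≈ 848.67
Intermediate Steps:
c(p) = -1 - p/6 (c(p) = (6 + p)/(-6) = (6 + p)*(-1/6) = -1 - p/6)
-17*(-50) + c(0 + 2) = -17*(-50) + (-1 - (0 + 2)/6) = 850 + (-1 - 1/6*2) = 850 + (-1 - 1/3) = 850 - 4/3 = 2546/3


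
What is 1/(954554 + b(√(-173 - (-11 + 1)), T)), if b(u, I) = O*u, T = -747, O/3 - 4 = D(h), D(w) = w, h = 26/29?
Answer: 401389957/383148403804472 - 6177*I*√163/383148403804472 ≈ 1.0476e-6 - 2.0583e-10*I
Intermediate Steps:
h = 26/29 (h = 26*(1/29) = 26/29 ≈ 0.89655)
O = 426/29 (O = 12 + 3*(26/29) = 12 + 78/29 = 426/29 ≈ 14.690)
b(u, I) = 426*u/29
1/(954554 + b(√(-173 - (-11 + 1)), T)) = 1/(954554 + 426*√(-173 - (-11 + 1))/29) = 1/(954554 + 426*√(-173 - 1*(-10))/29) = 1/(954554 + 426*√(-173 + 10)/29) = 1/(954554 + 426*√(-163)/29) = 1/(954554 + 426*(I*√163)/29) = 1/(954554 + 426*I*√163/29)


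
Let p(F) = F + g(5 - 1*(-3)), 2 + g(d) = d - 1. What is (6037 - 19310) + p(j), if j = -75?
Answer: -13343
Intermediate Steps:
g(d) = -3 + d (g(d) = -2 + (d - 1) = -2 + (-1 + d) = -3 + d)
p(F) = 5 + F (p(F) = F + (-3 + (5 - 1*(-3))) = F + (-3 + (5 + 3)) = F + (-3 + 8) = F + 5 = 5 + F)
(6037 - 19310) + p(j) = (6037 - 19310) + (5 - 75) = -13273 - 70 = -13343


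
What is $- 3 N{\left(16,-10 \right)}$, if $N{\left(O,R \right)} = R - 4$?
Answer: $42$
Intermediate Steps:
$N{\left(O,R \right)} = -4 + R$
$- 3 N{\left(16,-10 \right)} = - 3 \left(-4 - 10\right) = \left(-3\right) \left(-14\right) = 42$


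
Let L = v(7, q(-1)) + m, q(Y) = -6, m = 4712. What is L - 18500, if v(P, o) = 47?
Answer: -13741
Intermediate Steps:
L = 4759 (L = 47 + 4712 = 4759)
L - 18500 = 4759 - 18500 = -13741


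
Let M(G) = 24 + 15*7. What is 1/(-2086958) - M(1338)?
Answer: -269217583/2086958 ≈ -129.00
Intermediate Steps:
M(G) = 129 (M(G) = 24 + 105 = 129)
1/(-2086958) - M(1338) = 1/(-2086958) - 1*129 = -1/2086958 - 129 = -269217583/2086958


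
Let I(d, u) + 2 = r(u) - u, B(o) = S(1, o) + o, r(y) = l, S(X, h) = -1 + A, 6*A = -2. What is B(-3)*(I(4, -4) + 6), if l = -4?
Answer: -52/3 ≈ -17.333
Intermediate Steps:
A = -1/3 (A = (1/6)*(-2) = -1/3 ≈ -0.33333)
S(X, h) = -4/3 (S(X, h) = -1 - 1/3 = -4/3)
r(y) = -4
B(o) = -4/3 + o
I(d, u) = -6 - u (I(d, u) = -2 + (-4 - u) = -6 - u)
B(-3)*(I(4, -4) + 6) = (-4/3 - 3)*((-6 - 1*(-4)) + 6) = -13*((-6 + 4) + 6)/3 = -13*(-2 + 6)/3 = -13/3*4 = -52/3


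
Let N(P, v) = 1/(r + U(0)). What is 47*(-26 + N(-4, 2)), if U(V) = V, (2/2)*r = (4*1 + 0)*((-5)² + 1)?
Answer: -127041/104 ≈ -1221.5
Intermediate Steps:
r = 104 (r = (4*1 + 0)*((-5)² + 1) = (4 + 0)*(25 + 1) = 4*26 = 104)
N(P, v) = 1/104 (N(P, v) = 1/(104 + 0) = 1/104)
47*(-26 + N(-4, 2)) = 47*(-26 + 1/104) = 47*(-2703/104) = -127041/104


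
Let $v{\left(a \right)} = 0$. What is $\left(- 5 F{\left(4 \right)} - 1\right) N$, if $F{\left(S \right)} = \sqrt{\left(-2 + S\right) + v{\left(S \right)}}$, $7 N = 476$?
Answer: $-68 - 340 \sqrt{2} \approx -548.83$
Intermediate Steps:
$N = 68$ ($N = \frac{1}{7} \cdot 476 = 68$)
$F{\left(S \right)} = \sqrt{-2 + S}$ ($F{\left(S \right)} = \sqrt{\left(-2 + S\right) + 0} = \sqrt{-2 + S}$)
$\left(- 5 F{\left(4 \right)} - 1\right) N = \left(- 5 \sqrt{-2 + 4} - 1\right) 68 = \left(- 5 \sqrt{2} - 1\right) 68 = \left(-1 - 5 \sqrt{2}\right) 68 = -68 - 340 \sqrt{2}$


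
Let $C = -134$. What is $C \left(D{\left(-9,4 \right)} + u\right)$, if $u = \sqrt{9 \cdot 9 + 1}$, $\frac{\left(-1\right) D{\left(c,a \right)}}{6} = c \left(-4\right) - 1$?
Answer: $28140 - 134 \sqrt{82} \approx 26927.0$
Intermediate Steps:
$D{\left(c,a \right)} = 6 + 24 c$ ($D{\left(c,a \right)} = - 6 \left(c \left(-4\right) - 1\right) = - 6 \left(- 4 c - 1\right) = - 6 \left(-1 - 4 c\right) = 6 + 24 c$)
$u = \sqrt{82}$ ($u = \sqrt{81 + 1} = \sqrt{82} \approx 9.0554$)
$C \left(D{\left(-9,4 \right)} + u\right) = - 134 \left(\left(6 + 24 \left(-9\right)\right) + \sqrt{82}\right) = - 134 \left(\left(6 - 216\right) + \sqrt{82}\right) = - 134 \left(-210 + \sqrt{82}\right) = 28140 - 134 \sqrt{82}$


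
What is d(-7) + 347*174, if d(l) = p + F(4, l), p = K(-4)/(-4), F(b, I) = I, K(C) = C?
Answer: 60372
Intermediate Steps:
p = 1 (p = -4/(-4) = -4*(-¼) = 1)
d(l) = 1 + l
d(-7) + 347*174 = (1 - 7) + 347*174 = -6 + 60378 = 60372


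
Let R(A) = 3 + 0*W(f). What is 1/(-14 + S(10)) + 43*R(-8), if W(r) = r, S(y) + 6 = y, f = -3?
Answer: 1289/10 ≈ 128.90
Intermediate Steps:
S(y) = -6 + y
R(A) = 3 (R(A) = 3 + 0*(-3) = 3 + 0 = 3)
1/(-14 + S(10)) + 43*R(-8) = 1/(-14 + (-6 + 10)) + 43*3 = 1/(-14 + 4) + 129 = 1/(-10) + 129 = -⅒ + 129 = 1289/10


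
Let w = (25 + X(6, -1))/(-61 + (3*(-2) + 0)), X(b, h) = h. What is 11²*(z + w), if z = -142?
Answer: -1154098/67 ≈ -17225.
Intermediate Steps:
w = -24/67 (w = (25 - 1)/(-61 + (3*(-2) + 0)) = 24/(-61 + (-6 + 0)) = 24/(-61 - 6) = 24/(-67) = 24*(-1/67) = -24/67 ≈ -0.35821)
11²*(z + w) = 11²*(-142 - 24/67) = 121*(-9538/67) = -1154098/67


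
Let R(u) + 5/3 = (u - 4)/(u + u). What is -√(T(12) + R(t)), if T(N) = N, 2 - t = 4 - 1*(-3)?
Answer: -√10110/30 ≈ -3.3516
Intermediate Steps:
t = -5 (t = 2 - (4 - 1*(-3)) = 2 - (4 + 3) = 2 - 1*7 = 2 - 7 = -5)
R(u) = -5/3 + (-4 + u)/(2*u) (R(u) = -5/3 + (u - 4)/(u + u) = -5/3 + (-4 + u)/((2*u)) = -5/3 + (-4 + u)*(1/(2*u)) = -5/3 + (-4 + u)/(2*u))
-√(T(12) + R(t)) = -√(12 + (-7/6 - 2/(-5))) = -√(12 + (-7/6 - 2*(-⅕))) = -√(12 + (-7/6 + ⅖)) = -√(12 - 23/30) = -√(337/30) = -√10110/30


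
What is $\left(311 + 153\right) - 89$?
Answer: $375$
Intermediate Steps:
$\left(311 + 153\right) - 89 = 464 - 89 = 375$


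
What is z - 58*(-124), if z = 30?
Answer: 7222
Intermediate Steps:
z - 58*(-124) = 30 - 58*(-124) = 30 + 7192 = 7222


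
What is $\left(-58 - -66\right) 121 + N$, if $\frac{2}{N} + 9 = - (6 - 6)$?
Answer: $\frac{8710}{9} \approx 967.78$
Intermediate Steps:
$N = - \frac{2}{9}$ ($N = \frac{2}{-9 - \left(6 - 6\right)} = \frac{2}{-9 - 0} = \frac{2}{-9 + 0} = \frac{2}{-9} = 2 \left(- \frac{1}{9}\right) = - \frac{2}{9} \approx -0.22222$)
$\left(-58 - -66\right) 121 + N = \left(-58 - -66\right) 121 - \frac{2}{9} = \left(-58 + 66\right) 121 - \frac{2}{9} = 8 \cdot 121 - \frac{2}{9} = 968 - \frac{2}{9} = \frac{8710}{9}$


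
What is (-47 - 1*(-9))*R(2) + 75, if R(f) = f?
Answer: -1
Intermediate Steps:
(-47 - 1*(-9))*R(2) + 75 = (-47 - 1*(-9))*2 + 75 = (-47 + 9)*2 + 75 = -38*2 + 75 = -76 + 75 = -1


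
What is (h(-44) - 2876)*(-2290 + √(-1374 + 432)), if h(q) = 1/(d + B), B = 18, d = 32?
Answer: 32929971/5 - 143799*I*√942/50 ≈ 6.586e+6 - 88270.0*I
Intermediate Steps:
h(q) = 1/50 (h(q) = 1/(32 + 18) = 1/50)
(h(-44) - 2876)*(-2290 + √(-1374 + 432)) = (1/50 - 2876)*(-2290 + √(-1374 + 432)) = -143799*(-2290 + √(-942))/50 = -143799*(-2290 + I*√942)/50 = 32929971/5 - 143799*I*√942/50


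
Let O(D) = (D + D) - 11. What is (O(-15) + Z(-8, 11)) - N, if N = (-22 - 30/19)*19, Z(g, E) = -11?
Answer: 396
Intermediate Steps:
O(D) = -11 + 2*D (O(D) = 2*D - 11 = -11 + 2*D)
N = -448 (N = (-22 - 30*1/19)*19 = (-22 - 30/19)*19 = -448/19*19 = -448)
(O(-15) + Z(-8, 11)) - N = ((-11 + 2*(-15)) - 11) - 1*(-448) = ((-11 - 30) - 11) + 448 = (-41 - 11) + 448 = -52 + 448 = 396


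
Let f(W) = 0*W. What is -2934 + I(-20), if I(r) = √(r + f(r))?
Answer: -2934 + 2*I*√5 ≈ -2934.0 + 4.4721*I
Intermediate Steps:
f(W) = 0
I(r) = √r (I(r) = √(r + 0) = √r)
-2934 + I(-20) = -2934 + √(-20) = -2934 + 2*I*√5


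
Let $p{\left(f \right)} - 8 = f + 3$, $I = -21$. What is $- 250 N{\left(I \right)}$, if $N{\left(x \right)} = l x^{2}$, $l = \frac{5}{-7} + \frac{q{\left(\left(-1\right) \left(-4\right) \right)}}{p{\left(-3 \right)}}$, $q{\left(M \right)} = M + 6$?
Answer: $- \frac{118125}{2} \approx -59063.0$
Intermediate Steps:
$p{\left(f \right)} = 11 + f$ ($p{\left(f \right)} = 8 + \left(f + 3\right) = 8 + \left(3 + f\right) = 11 + f$)
$q{\left(M \right)} = 6 + M$
$l = \frac{15}{28}$ ($l = \frac{5}{-7} + \frac{6 - -4}{11 - 3} = 5 \left(- \frac{1}{7}\right) + \frac{6 + 4}{8} = - \frac{5}{7} + 10 \cdot \frac{1}{8} = - \frac{5}{7} + \frac{5}{4} = \frac{15}{28} \approx 0.53571$)
$N{\left(x \right)} = \frac{15 x^{2}}{28}$
$- 250 N{\left(I \right)} = - 250 \frac{15 \left(-21\right)^{2}}{28} = - 250 \cdot \frac{15}{28} \cdot 441 = \left(-250\right) \frac{945}{4} = - \frac{118125}{2}$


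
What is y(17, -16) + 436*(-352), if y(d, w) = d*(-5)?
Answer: -153557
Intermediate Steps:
y(d, w) = -5*d
y(17, -16) + 436*(-352) = -5*17 + 436*(-352) = -85 - 153472 = -153557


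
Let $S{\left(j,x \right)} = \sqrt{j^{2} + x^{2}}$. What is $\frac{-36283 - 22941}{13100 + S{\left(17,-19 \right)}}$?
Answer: $- \frac{1410608}{312017} + \frac{2692 \sqrt{26}}{1560085} \approx -4.5121$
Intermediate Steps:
$\frac{-36283 - 22941}{13100 + S{\left(17,-19 \right)}} = \frac{-36283 - 22941}{13100 + \sqrt{17^{2} + \left(-19\right)^{2}}} = - \frac{59224}{13100 + \sqrt{289 + 361}} = - \frac{59224}{13100 + \sqrt{650}} = - \frac{59224}{13100 + 5 \sqrt{26}}$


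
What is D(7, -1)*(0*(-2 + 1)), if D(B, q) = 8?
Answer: 0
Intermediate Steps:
D(7, -1)*(0*(-2 + 1)) = 8*(0*(-2 + 1)) = 8*(0*(-1)) = 8*0 = 0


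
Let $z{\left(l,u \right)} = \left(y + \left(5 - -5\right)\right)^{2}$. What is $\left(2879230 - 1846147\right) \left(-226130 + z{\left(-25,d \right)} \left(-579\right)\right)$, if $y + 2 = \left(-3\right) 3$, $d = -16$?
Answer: $-234209213847$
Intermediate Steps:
$y = -11$ ($y = -2 - 9 = -11$)
$z{\left(l,u \right)} = 1$ ($z{\left(l,u \right)} = \left(-11 + \left(5 - -5\right)\right)^{2} = \left(-11 + \left(5 + 5\right)\right)^{2} = \left(-11 + 10\right)^{2} = \left(-1\right)^{2} = 1$)
$\left(2879230 - 1846147\right) \left(-226130 + z{\left(-25,d \right)} \left(-579\right)\right) = \left(2879230 - 1846147\right) \left(-226130 + 1 \left(-579\right)\right) = 1033083 \left(-226130 - 579\right) = 1033083 \left(-226709\right) = -234209213847$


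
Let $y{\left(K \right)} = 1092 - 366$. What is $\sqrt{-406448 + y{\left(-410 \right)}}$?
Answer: $i \sqrt{405722} \approx 636.96 i$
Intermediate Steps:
$y{\left(K \right)} = 726$
$\sqrt{-406448 + y{\left(-410 \right)}} = \sqrt{-406448 + 726} = \sqrt{-405722} = i \sqrt{405722}$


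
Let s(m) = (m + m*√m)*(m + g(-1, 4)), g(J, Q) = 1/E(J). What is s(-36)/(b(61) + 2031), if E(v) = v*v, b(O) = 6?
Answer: 60/97 + 360*I/97 ≈ 0.61856 + 3.7113*I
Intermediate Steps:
E(v) = v²
g(J, Q) = J⁻² (g(J, Q) = 1/(J²) = J⁻²)
s(m) = (1 + m)*(m + m^(3/2)) (s(m) = (m + m*√m)*(m + (-1)⁻²) = (m + m^(3/2))*(m + 1) = (m + m^(3/2))*(1 + m) = (1 + m)*(m + m^(3/2)))
s(-36)/(b(61) + 2031) = (-36 + (-36)² + (-36)^(3/2) + (-36)^(5/2))/(6 + 2031) = (-36 + 1296 - 216*I + 7776*I)/2037 = (1260 + 7560*I)/2037 = 60/97 + 360*I/97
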